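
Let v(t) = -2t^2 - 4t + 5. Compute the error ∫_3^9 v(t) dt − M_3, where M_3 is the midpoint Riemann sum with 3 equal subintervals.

-4

Exact integral: ∫_3^9 v(t) dt = -582.
M_3 = -578.
Error = -582 − (-578) = -4.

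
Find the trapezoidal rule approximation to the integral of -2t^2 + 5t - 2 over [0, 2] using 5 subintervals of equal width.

Δt = (2 − 0)/5 = 0.4.
f(0) = -2, f(0.4) = -0.32, f(0.8) = 0.72, f(1.2) = 1.12, f(1.6) = 0.88, f(2) = 0.
T_5 = (Δt/2)·[f(t_0) + 2f(t_1) + ... + 2f(t_{4}) + f(t_5)].
Sum = 0.56.

0.56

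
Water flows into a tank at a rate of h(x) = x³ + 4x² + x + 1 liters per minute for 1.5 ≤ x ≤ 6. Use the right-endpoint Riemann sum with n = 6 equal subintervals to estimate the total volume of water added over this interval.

Δx = (6 − 1.5)/6 = 0.75.
Right endpoints: 2.25, 3, 3.75, 4.5, 5.25, 6.
h(2.25) = 34.890625, h(3) = 67, h(3.75) = 113.734375, h(4.5) = 177.625, h(5.25) = 261.203125, h(6) = 367.
Sum = Δx · [h(2.25) + h(3) + h(3.75) + ...].
Sum = 766.08984375.

766.08984375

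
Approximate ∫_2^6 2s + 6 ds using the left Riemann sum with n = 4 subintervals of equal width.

52

Δs = (6 − 2)/4 = 1.
Left endpoints: 2, 3, 4, 5.
f(2) = 10, f(3) = 12, f(4) = 14, f(5) = 16.
Sum = Δs · [f(2) + f(3) + f(4) + f(5)].
Sum = 52.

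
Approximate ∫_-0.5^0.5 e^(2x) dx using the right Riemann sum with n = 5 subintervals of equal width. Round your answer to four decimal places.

1.4259

Δx = (0.5 − (-0.5))/5 = 0.2.
Right endpoints: -0.3, -0.1, 0.1, 0.3, 0.5.
f(-0.3) ≈ 0.5488, f(-0.1) ≈ 0.8187, f(0.1) ≈ 1.2214, f(0.3) ≈ 1.8221, f(0.5) ≈ 2.7183.
Sum = Δx · [f(-0.3) + f(-0.1) + f(0.1) + f(0.3) + f(0.5)].
Sum ≈ 1.4259.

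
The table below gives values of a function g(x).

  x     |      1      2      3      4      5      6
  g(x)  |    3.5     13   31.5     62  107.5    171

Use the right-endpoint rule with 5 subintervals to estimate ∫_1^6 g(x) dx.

Δx = 1.
Sum = 1·[13 + 31.5 + 62 + 107.5 + 171] = 385.

385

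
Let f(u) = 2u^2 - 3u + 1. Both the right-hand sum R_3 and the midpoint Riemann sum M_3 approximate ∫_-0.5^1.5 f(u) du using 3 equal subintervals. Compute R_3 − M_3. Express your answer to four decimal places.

R_3 ≈ 0.962963.
M_3 ≈ 1.185185.
R_3 − M_3 ≈ -0.2222.

-0.2222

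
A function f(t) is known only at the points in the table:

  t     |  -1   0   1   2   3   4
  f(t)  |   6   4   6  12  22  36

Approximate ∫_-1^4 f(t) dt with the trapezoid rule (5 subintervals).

Δt = 1.
T_5 = (1/2)·[6 + 2·4 + 2·6 + 2·12 + 2·22 + 36] = 65.

65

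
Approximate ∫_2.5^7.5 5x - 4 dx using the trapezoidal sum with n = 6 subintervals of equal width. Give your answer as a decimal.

105

Δx = (7.5 − 2.5)/6 = 5/6.
f(2.5) = 8.5, f(10/3) = 38/3, f(25/6) = 101/6, f(5) = 21, f(35/6) = 151/6, f(20/3) = 88/3, f(7.5) = 33.5.
T_6 = (Δx/2)·[f(x_0) + 2f(x_1) + ... + 2f(x_{5}) + f(x_6)].
Sum = 105.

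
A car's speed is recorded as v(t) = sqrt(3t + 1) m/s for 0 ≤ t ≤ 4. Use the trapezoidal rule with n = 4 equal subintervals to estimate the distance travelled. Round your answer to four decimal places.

Δt = (4 − 0)/4 = 1.
v(0) ≈ 1.0000, v(1) ≈ 2.0000, v(2) ≈ 2.6458, v(3) ≈ 3.1623, v(4) ≈ 3.6056.
T_4 = (Δt/2)·[v(t_0) + 2v(t_1) + 2v(t_2) + 2v(t_3) + v(t_4)].
Sum ≈ 10.1108.

10.1108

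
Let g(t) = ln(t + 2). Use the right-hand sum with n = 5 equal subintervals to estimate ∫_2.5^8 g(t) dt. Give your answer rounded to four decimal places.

Δt = (8 − 2.5)/5 = 1.1.
Right endpoints: 3.6, 4.7, 5.8, 6.9, 8.
g(3.6) ≈ 1.7228, g(4.7) ≈ 1.9021, g(5.8) ≈ 2.0541, g(6.9) ≈ 2.1861, g(8) ≈ 2.3026.
Sum = Δt · [g(3.6) + g(4.7) + g(5.8) + g(6.9) + g(8)].
Sum ≈ 11.1844.

11.1844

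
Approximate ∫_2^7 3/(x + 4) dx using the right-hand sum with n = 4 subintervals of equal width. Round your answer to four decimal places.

1.6839

Δx = (7 − 2)/4 = 1.25.
Right endpoints: 3.25, 4.5, 5.75, 7.
f(3.25) = 12/29, f(4.5) = 6/17, f(5.75) = 4/13, f(7) = 3/11.
Sum = Δx · [f(3.25) + f(4.5) + f(5.75) + f(7)].
Sum ≈ 1.6839.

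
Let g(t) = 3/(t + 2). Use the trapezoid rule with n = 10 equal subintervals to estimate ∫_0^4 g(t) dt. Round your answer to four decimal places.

3.3047

Δt = (4 − 0)/10 = 0.4.
g(0) = 1.5, g(0.4) = 1.25, g(0.8) = 15/14, g(1.2) = 0.9375, g(1.6) = 5/6, g(2) = 0.75, g(2.4) = 15/22, g(2.8) = 0.625, g(3.2) = 15/26, g(3.6) = 15/28, g(4) = 0.5.
T_10 = (Δt/2)·[g(t_0) + 2g(t_1) + ... + 2g(t_{9}) + g(t_10)].
Sum ≈ 3.3047.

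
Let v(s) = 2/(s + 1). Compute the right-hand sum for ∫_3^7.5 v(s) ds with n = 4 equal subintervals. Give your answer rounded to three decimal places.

1.369

Δs = (7.5 − 3)/4 = 1.125.
Right endpoints: 4.125, 5.25, 6.375, 7.5.
v(4.125) = 16/41, v(5.25) = 0.32, v(6.375) = 16/59, v(7.5) = 4/17.
Sum = Δs · [v(4.125) + v(5.25) + v(6.375) + v(7.5)].
Sum ≈ 1.369.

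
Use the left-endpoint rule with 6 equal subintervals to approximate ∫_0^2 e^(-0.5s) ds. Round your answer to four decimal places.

Δs = (2 − 0)/6 = 1/3.
Left endpoints: 0, 1/3, 2/3, 1, 4/3, 5/3.
f(0) ≈ 1.0000, f(1/3) ≈ 0.8465, f(2/3) ≈ 0.7165, f(1) ≈ 0.6065, f(4/3) ≈ 0.5134, f(5/3) ≈ 0.4346.
Sum = Δs · [f(0) + f(1/3) + f(2/3) + ...].
Sum ≈ 1.3725.

1.3725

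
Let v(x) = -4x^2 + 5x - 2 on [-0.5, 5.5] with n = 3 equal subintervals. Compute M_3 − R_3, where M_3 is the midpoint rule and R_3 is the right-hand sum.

114

M_3 = -151.
R_3 = -265.
M_3 − R_3 = 114.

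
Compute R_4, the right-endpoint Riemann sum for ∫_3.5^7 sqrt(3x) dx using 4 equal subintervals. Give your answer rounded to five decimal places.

14.40307

Δx = (7 − 3.5)/4 = 0.875.
Right endpoints: 4.375, 5.25, 6.125, 7.
f(4.375) ≈ 3.62284, f(5.25) ≈ 3.96863, f(6.125) ≈ 4.28661, f(7) ≈ 4.58258.
Sum = Δx · [f(4.375) + f(5.25) + f(6.125) + f(7)].
Sum ≈ 14.40307.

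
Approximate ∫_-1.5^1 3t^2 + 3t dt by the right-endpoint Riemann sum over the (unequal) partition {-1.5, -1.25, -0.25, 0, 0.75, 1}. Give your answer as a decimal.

Subinterval widths: 0.25, 1, 0.25, 0.75, 0.25.
Right endpoints: -1.25, -0.25, 0, 0.75, 1.
f(-1.25) = 0.9375, f(-0.25) = -0.5625, f(0) = 0, f(0.75) = 3.9375, f(1) = 6.
Sum = Σ Δt_i · f(t_i).
Sum = 4.125.

4.125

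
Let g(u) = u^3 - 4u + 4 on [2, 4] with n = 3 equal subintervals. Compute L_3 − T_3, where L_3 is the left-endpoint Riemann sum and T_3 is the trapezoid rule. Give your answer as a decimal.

-16

L_3 ≈ 29.333333.
T_3 ≈ 45.333333.
L_3 − T_3 = -16.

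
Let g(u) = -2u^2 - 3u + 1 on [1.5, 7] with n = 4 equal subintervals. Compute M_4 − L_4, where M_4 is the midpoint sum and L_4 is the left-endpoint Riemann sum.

-70.42578125

M_4 = -289.30859375.
L_4 = -218.8828125.
M_4 − L_4 = -70.42578125.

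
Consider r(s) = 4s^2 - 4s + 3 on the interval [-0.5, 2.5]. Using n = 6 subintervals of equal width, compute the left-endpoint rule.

15.5

Δs = (2.5 − (-0.5))/6 = 0.5.
Left endpoints: -0.5, 0, 0.5, 1, 1.5, 2.
r(-0.5) = 6, r(0) = 3, r(0.5) = 2, r(1) = 3, r(1.5) = 6, r(2) = 11.
Sum = Δs · [r(-0.5) + r(0) + r(0.5) + ...].
Sum = 15.5.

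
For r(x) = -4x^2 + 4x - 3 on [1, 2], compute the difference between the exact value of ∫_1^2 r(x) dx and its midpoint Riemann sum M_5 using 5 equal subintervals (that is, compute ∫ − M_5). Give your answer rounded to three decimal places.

-0.013

Exact integral: ∫_1^2 r(x) dx ≈ -6.33333.
M_5 = -6.32.
Error ≈ -6.33333 − (-6.32) ≈ -0.013.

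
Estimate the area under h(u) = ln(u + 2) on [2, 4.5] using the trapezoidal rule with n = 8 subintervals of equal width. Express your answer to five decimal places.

Δu = (4.5 − 2)/8 = 0.3125.
h(2) ≈ 1.38629, h(2.3125) ≈ 1.46152, h(2.625) ≈ 1.53148, h(2.9375) ≈ 1.59686, h(3.25) ≈ 1.65823, h(3.5625) ≈ 1.71605, h(3.875) ≈ 1.77071, h(4.1875) ≈ 1.82253, h(4.5) ≈ 1.87180.
T_8 = (Δu/2)·[h(u_0) + 2h(u_1) + ... + 2h(u_{7}) + h(u_8)].
Sum ≈ 4.12075.

4.12075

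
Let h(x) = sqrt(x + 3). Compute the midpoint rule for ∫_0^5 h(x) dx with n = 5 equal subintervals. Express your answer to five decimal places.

Δx = (5 − 0)/5 = 1.
Midpoints: 0.5, 1.5, 2.5, 3.5, 4.5.
h(0.5) ≈ 1.87083, h(1.5) ≈ 2.12132, h(2.5) ≈ 2.34521, h(3.5) ≈ 2.54951, h(4.5) ≈ 2.73861.
Sum = Δx · [h(0.5) + h(1.5) + h(2.5) + h(3.5) + h(4.5)].
Sum ≈ 11.62548.

11.62548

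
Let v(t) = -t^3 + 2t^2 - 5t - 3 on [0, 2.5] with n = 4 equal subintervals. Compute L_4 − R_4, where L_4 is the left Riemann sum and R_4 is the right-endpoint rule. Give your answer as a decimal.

9.765625

L_4 ≈ -17.875977.
R_4 ≈ -27.641602.
L_4 − R_4 = 9.765625.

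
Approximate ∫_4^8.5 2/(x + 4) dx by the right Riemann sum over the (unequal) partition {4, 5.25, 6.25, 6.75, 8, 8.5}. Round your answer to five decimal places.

Subinterval widths: 1.25, 1, 0.5, 1.25, 0.5.
Right endpoints: 5.25, 6.25, 6.75, 8, 8.5.
f(5.25) = 8/37, f(6.25) = 8/41, f(6.75) = 8/43, f(8) = 1/6, f(8.5) = 0.16.
Sum = Σ Δx_i · f(x_i).
Sum ≈ 0.84675.

0.84675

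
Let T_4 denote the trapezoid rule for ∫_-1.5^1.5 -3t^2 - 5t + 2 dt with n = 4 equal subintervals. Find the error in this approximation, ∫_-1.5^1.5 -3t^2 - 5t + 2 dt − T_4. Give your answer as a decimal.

Exact integral: ∫_-1.5^1.5 f(t) dt = -0.75.
T_4 = -1.59375.
Error = -0.75 − (-1.59375) = 0.84375.

0.84375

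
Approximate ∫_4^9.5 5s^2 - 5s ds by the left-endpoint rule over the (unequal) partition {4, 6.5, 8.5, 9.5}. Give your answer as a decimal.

Subinterval widths: 2.5, 2, 1.
Left endpoints: 4, 6.5, 8.5.
f(4) = 60, f(6.5) = 178.75, f(8.5) = 318.75.
Sum = Σ Δs_i · f(s_i).
Sum = 826.25.

826.25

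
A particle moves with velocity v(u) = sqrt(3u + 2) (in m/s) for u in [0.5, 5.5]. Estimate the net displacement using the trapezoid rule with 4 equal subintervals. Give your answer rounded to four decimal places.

16.1697

Δu = (5.5 − 0.5)/4 = 1.25.
v(0.5) ≈ 1.8708, v(1.75) ≈ 2.6926, v(3) ≈ 3.3166, v(4.25) ≈ 3.8406, v(5.5) ≈ 4.3012.
T_4 = (Δu/2)·[v(u_0) + 2v(u_1) + 2v(u_2) + 2v(u_3) + v(u_4)].
Sum ≈ 16.1697.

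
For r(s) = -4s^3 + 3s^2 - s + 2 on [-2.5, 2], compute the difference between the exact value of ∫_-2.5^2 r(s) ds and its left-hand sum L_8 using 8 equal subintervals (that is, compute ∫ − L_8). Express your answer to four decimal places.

Exact integral: ∫_-2.5^2 r(s) ds = 56.8125.
L_8 ≈ 87.978516.
Error ≈ 56.8125 − 87.978516 ≈ -31.1660.

-31.1660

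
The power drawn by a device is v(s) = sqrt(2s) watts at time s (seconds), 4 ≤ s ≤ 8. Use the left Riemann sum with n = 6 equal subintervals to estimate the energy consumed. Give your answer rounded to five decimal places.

13.39651

Δs = (8 − 4)/6 = 2/3.
Left endpoints: 4, 14/3, 16/3, 6, 20/3, 22/3.
v(4) ≈ 2.82843, v(14/3) ≈ 3.05505, v(16/3) ≈ 3.26599, v(6) ≈ 3.46410, v(20/3) ≈ 3.65148, v(22/3) ≈ 3.82971.
Sum = Δs · [v(4) + v(14/3) + v(16/3) + ...].
Sum ≈ 13.39651.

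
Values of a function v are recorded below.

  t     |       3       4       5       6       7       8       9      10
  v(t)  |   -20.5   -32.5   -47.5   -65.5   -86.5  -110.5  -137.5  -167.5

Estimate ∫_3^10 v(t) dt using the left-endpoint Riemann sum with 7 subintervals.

Δt = 1.
Sum = 1·[(-20.5) + (-32.5) + (-47.5) + (-65.5) + (-86.5) + (-110.5) + (-137.5)] = -500.5.

-500.5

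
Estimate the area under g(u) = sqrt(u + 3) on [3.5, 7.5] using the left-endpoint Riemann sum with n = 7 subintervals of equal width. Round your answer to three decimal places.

Δu = (7.5 − 3.5)/7 = 4/7.
Left endpoints: 3.5, 57/14, 65/14, 73/14, 81/14, 89/14, 97/14.
g(3.5) ≈ 2.550, g(57/14) ≈ 2.659, g(65/14) ≈ 2.765, g(73/14) ≈ 2.866, g(81/14) ≈ 2.964, g(89/14) ≈ 3.059, g(97/14) ≈ 3.151.
Sum = Δu · [g(3.5) + g(57/14) + g(65/14) + ...].
Sum ≈ 11.436.

11.436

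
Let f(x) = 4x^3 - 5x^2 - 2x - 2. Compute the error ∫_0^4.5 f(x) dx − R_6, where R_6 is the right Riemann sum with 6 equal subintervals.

Exact integral: ∫_0^4.5 f(x) dx = 228.9375.
R_6 = 333.5625.
Error = 228.9375 − 333.5625 = -104.625.

-104.625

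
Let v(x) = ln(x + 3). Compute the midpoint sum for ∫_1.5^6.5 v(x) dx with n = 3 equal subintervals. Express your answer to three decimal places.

9.632

Δx = (6.5 − 1.5)/3 = 5/3.
Midpoints: 7/3, 4, 17/3.
v(7/3) ≈ 1.674, v(4) ≈ 1.946, v(17/3) ≈ 2.159.
Sum = Δx · [v(7/3) + v(4) + v(17/3)].
Sum ≈ 9.632.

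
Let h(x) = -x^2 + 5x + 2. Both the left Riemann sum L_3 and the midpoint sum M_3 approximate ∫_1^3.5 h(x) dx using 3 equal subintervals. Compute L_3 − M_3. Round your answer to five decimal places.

L_3 ≈ 18.3564815.
M_3 ≈ 19.3113426.
L_3 − M_3 ≈ -0.95486.

-0.95486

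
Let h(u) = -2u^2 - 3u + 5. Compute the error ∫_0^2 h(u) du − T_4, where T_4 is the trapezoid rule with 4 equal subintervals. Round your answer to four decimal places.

0.1667

Exact integral: ∫_0^2 h(u) du ≈ -1.333333.
T_4 = -1.5.
Error ≈ -1.333333 − (-1.5) ≈ 0.1667.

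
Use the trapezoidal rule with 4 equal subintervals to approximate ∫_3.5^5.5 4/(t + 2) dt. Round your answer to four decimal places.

1.2419

Δt = (5.5 − 3.5)/4 = 0.5.
f(3.5) = 8/11, f(4) = 2/3, f(4.5) = 8/13, f(5) = 4/7, f(5.5) = 8/15.
T_4 = (Δt/2)·[f(t_0) + 2f(t_1) + 2f(t_2) + 2f(t_3) + f(t_4)].
Sum ≈ 1.2419.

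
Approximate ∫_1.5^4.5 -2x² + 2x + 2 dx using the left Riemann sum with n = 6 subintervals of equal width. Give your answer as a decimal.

Δx = (4.5 − 1.5)/6 = 0.5.
Left endpoints: 1.5, 2, 2.5, 3, 3.5, 4.
f(1.5) = 0.5, f(2) = -2, f(2.5) = -5.5, f(3) = -10, f(3.5) = -15.5, f(4) = -22.
Sum = Δx · [f(1.5) + f(2) + f(2.5) + ...].
Sum = -27.25.

-27.25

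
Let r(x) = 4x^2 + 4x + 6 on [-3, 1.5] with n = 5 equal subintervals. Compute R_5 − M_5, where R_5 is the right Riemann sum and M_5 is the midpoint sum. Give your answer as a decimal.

R_5 = 52.38.
M_5 = 52.785.
R_5 − M_5 = -0.405.

-0.405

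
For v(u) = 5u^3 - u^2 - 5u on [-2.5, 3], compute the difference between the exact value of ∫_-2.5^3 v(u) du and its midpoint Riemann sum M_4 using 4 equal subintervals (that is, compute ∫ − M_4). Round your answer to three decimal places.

Exact integral: ∫_-2.5^3 v(u) du ≈ 31.33854.
M_4 ≈ 28.95557.
Error ≈ 31.33854 − 28.95557 ≈ 2.383.

2.383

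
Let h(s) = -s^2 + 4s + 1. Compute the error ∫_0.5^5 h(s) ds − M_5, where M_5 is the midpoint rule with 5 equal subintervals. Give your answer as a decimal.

-0.30375

Exact integral: ∫_0.5^5 h(s) ds = 12.375.
M_5 = 12.67875.
Error = 12.375 − 12.67875 = -0.30375.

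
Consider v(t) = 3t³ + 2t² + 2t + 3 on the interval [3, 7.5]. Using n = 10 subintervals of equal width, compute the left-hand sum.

Δt = (7.5 − 3)/10 = 0.45.
Left endpoints: 3, 3.45, 3.9, 4.35, 4.8, 5.25, 5.7, 6.15, 6.6, 7.05.
v(3) = 108, v(3.45) = 156.895875, v(3.9) = 219.177, v(4.35) = 296.483625, v(4.8) = 390.456, v(5.25) = 502.734375, v(5.7) = 634.959, v(6.15) = 788.770125, v(6.6) = 965.808, v(7.05) = 1167.712875.
Sum = Δt · [v(3) + v(3.45) + v(3.9) + ...].
Sum = 2353.94859375.

2353.94859375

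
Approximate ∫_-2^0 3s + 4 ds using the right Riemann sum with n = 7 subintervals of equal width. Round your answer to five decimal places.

Δs = (0 − (-2))/7 = 2/7.
Right endpoints: -12/7, -10/7, -8/7, -6/7, -4/7, -2/7, 0.
f(-12/7) = -8/7, f(-10/7) = -2/7, f(-8/7) = 4/7, f(-6/7) = 10/7, f(-4/7) = 16/7, f(-2/7) = 22/7, f(0) = 4.
Sum = Δs · [f(-12/7) + f(-10/7) + f(-8/7) + ...].
Sum ≈ 2.85714.

2.85714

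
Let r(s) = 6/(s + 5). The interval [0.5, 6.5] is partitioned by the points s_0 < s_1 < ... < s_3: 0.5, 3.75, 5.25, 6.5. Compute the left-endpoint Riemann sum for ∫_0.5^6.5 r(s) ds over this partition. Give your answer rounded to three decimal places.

Subinterval widths: 3.25, 1.5, 1.25.
Left endpoints: 0.5, 3.75, 5.25.
r(0.5) = 12/11, r(3.75) = 24/35, r(5.25) = 24/41.
Sum = Σ Δs_i · r(s_i).
Sum ≈ 5.306.

5.306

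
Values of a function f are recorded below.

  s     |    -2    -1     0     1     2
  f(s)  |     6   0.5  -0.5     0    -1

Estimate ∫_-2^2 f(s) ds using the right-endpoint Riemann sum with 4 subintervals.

-1

Δs = 1.
Sum = 1·[0.5 + (-0.5) + 0 + (-1)] = -1.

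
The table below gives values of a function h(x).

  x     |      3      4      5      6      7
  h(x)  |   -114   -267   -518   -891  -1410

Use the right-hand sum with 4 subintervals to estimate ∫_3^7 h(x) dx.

Δx = 1.
Sum = 1·[(-267) + (-518) + (-891) + (-1410)] = -3086.

-3086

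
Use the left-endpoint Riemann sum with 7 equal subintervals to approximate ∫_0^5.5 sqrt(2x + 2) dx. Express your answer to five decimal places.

Δx = (5.5 − 0)/7 = 11/14.
Left endpoints: 0, 11/14, 11/7, 33/14, 22/7, 55/14, 33/7.
f(0) ≈ 1.41421, f(11/14) ≈ 1.88982, f(11/7) ≈ 2.26779, f(33/14) ≈ 2.59119, f(22/7) ≈ 2.87849, f(55/14) ≈ 3.13961, f(33/7) ≈ 3.38062.
Sum = Δx · [f(0) + f(11/14) + f(11/7) + ...].
Sum ≈ 13.79851.

13.79851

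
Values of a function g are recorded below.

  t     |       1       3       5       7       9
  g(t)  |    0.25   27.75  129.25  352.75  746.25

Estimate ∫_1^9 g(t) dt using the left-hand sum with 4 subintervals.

Δt = 2.
Sum = 2·[0.25 + 27.75 + 129.25 + 352.75] = 1020.

1020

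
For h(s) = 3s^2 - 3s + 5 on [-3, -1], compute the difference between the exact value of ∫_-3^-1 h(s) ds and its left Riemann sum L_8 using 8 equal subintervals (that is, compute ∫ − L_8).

Exact integral: ∫_-3^-1 h(s) ds = 48.
L_8 = 51.8125.
Error = 48 − 51.8125 = -3.8125.

-3.8125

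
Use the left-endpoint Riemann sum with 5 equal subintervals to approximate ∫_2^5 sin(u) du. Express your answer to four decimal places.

Δu = (5 − 2)/5 = 0.6.
Left endpoints: 2, 2.6, 3.2, 3.8, 4.4.
f(2) ≈ 0.9093, f(2.6) ≈ 0.5155, f(3.2) ≈ -0.0584, f(3.8) ≈ -0.6119, f(4.4) ≈ -0.9516.
Sum = Δu · [f(2) + f(2.6) + f(3.2) + f(3.8) + f(4.4)].
Sum ≈ -0.1182.

-0.1182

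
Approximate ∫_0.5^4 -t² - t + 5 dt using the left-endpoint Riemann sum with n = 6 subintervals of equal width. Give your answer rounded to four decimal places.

Δt = (4 − 0.5)/6 = 7/12.
Left endpoints: 0.5, 13/12, 5/3, 2.25, 17/6, 41/12.
f(0.5) = 4.25, f(13/12) = 395/144, f(5/3) = 5/9, f(2.25) = -2.3125, f(17/6) = -211/36, f(41/12) = -1453/144.
Sum = Δt · [f(0.5) + f(13/12) + f(5/3) + ...].
Sum ≈ -6.2506.

-6.2506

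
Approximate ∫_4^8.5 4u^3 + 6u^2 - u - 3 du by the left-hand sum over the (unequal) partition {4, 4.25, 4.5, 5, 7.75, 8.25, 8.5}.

3959.625

Subinterval widths: 0.25, 0.25, 0.5, 2.75, 0.5, 0.25.
Left endpoints: 4, 4.25, 4.5, 5, 7.75, 8.25.
f(4) = 345, f(4.25) = 408.1875, f(4.5) = 478.5, f(5) = 642, f(7.75) = 2211.5625, f(8.25) = 2643.1875.
Sum = Σ Δu_i · f(u_i).
Sum = 3959.625.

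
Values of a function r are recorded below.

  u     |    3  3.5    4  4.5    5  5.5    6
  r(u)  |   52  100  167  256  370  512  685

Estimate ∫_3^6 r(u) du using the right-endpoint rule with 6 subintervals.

Δu = 0.5.
Sum = 0.5·[100 + 167 + 256 + 370 + 512 + 685] = 1045.

1045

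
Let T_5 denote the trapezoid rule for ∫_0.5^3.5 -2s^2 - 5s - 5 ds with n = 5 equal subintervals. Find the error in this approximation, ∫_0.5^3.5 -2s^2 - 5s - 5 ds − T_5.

0.36

Exact integral: ∫_0.5^3.5 f(s) ds = -73.5.
T_5 = -73.86.
Error = -73.5 − (-73.86) = 0.36.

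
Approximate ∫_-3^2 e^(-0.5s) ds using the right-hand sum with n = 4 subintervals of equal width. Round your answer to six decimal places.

Δs = (2 − (-3))/4 = 1.25.
Right endpoints: -1.75, -0.5, 0.75, 2.
f(-1.75) ≈ 2.398875, f(-0.5) ≈ 1.284025, f(0.75) ≈ 0.687289, f(2) ≈ 0.367879.
Sum = Δs · [f(-1.75) + f(-0.5) + f(0.75) + f(2)].
Sum ≈ 5.922587.

5.922587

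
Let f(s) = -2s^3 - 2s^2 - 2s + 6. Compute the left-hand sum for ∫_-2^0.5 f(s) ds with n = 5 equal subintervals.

Δs = (0.5 − (-2))/5 = 0.5.
Left endpoints: -2, -1.5, -1, -0.5, 0.
f(-2) = 18, f(-1.5) = 11.25, f(-1) = 8, f(-0.5) = 6.75, f(0) = 6.
Sum = Δs · [f(-2) + f(-1.5) + f(-1) + f(-0.5) + f(0)].
Sum = 25.

25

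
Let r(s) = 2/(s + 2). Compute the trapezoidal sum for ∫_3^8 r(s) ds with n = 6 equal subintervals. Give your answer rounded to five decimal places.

1.38975

Δs = (8 − 3)/6 = 5/6.
r(3) = 0.4, r(23/6) = 12/35, r(14/3) = 0.3, r(5.5) = 4/15, r(19/3) = 0.24, r(43/6) = 12/55, r(8) = 0.2.
T_6 = (Δs/2)·[r(s_0) + 2r(s_1) + ... + 2r(s_{5}) + r(s_6)].
Sum ≈ 1.38975.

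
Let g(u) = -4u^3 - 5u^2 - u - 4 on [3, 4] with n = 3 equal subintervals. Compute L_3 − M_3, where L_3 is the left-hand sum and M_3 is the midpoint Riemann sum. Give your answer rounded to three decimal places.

29.361

L_3 ≈ -214.37037.
M_3 ≈ -243.73148.
L_3 − M_3 ≈ 29.361.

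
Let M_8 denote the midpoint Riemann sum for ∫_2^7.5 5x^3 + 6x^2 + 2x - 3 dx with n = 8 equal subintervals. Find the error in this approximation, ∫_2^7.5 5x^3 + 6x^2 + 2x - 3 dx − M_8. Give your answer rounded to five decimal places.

16.73499

Exact integral: ∫_2^7.5 f(x) dx = 4798.578125.
M_8 ≈ 4781.8431396.
Error ≈ 4798.578125 − 4781.8431396 ≈ 16.73499.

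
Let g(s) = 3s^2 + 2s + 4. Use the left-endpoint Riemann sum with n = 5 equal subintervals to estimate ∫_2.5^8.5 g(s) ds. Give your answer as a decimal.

566.82

Δs = (8.5 − 2.5)/5 = 1.2.
Left endpoints: 2.5, 3.7, 4.9, 6.1, 7.3.
g(2.5) = 27.75, g(3.7) = 52.47, g(4.9) = 85.83, g(6.1) = 127.83, g(7.3) = 178.47.
Sum = Δs · [g(2.5) + g(3.7) + g(4.9) + g(6.1) + g(7.3)].
Sum = 566.82.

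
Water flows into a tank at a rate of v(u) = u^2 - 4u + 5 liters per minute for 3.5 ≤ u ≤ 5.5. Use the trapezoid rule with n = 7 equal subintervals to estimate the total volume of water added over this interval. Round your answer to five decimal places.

15.19388

Δu = (5.5 − 3.5)/7 = 2/7.
v(3.5) = 3.25, v(53/14) = 821/196, v(57/14) = 1037/196, v(61/14) = 1285/196, v(65/14) = 1565/196, v(69/14) = 1877/196, v(73/14) = 2221/196, v(5.5) = 13.25.
T_7 = (Δu/2)·[v(u_0) + 2v(u_1) + ... + 2v(u_{6}) + v(u_7)].
Sum ≈ 15.19388.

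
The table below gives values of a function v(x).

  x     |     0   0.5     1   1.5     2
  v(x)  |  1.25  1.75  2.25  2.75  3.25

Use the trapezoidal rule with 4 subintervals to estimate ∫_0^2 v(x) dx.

4.5

Δx = 0.5.
T_4 = (0.5/2)·[1.25 + 2·1.75 + 2·2.25 + 2·2.75 + 3.25] = 4.5.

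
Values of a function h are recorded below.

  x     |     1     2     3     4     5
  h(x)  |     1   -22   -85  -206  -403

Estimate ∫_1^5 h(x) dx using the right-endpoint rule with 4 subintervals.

Δx = 1.
Sum = 1·[(-22) + (-85) + (-206) + (-403)] = -716.

-716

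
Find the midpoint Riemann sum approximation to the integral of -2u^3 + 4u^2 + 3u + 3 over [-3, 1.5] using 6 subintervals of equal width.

80.05078125

Δu = (1.5 − (-3))/6 = 0.75.
Midpoints: -2.625, -1.875, -1.125, -0.375, 0.375, 1.125.
f(-2.625) = 58.86328125, f(-1.875) = 24.62109375, f(-1.125) = 7.53515625, f(-0.375) = 2.54296875, f(0.375) = 4.58203125, f(1.125) = 8.58984375.
Sum = Δu · [f(-2.625) + f(-1.875) + f(-1.125) + ...].
Sum = 80.05078125.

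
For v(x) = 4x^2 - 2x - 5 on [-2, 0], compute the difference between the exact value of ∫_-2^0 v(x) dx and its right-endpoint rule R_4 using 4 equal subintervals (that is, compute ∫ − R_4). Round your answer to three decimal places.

4.667

Exact integral: ∫_-2^0 v(x) dx ≈ 4.66667.
R_4 = 0.
Error ≈ 4.66667 − 0 ≈ 4.667.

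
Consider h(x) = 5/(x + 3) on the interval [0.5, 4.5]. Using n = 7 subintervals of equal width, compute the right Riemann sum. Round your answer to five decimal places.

Δx = (4.5 − 0.5)/7 = 4/7.
Right endpoints: 15/14, 23/14, 31/14, 39/14, 47/14, 55/14, 4.5.
h(15/14) = 70/57, h(23/14) = 14/13, h(31/14) = 70/73, h(39/14) = 70/81, h(47/14) = 70/89, h(55/14) = 70/97, h(4.5) = 2/3.
Sum = Δx · [h(15/14) + h(23/14) + h(31/14) + ...].
Sum ≈ 3.60167.

3.60167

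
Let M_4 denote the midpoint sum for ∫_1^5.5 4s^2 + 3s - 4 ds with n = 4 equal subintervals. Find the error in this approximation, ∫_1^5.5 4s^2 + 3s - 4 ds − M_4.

Exact integral: ∫_1^5.5 f(s) ds = 246.375.
M_4 = 244.4765625.
Error = 246.375 − 244.4765625 = 1.8984375.

1.8984375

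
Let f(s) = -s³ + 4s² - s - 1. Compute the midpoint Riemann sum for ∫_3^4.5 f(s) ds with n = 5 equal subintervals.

Δs = (4.5 − 3)/5 = 0.3.
Midpoints: 3.15, 3.45, 3.75, 4.05, 4.35.
f(3.15) = 4.284125, f(3.45) = 2.096375, f(3.75) = -1.234375, f(4.05) = -5.870125, f(4.35) = -11.972875.
Sum = Δs · [f(3.15) + f(3.45) + f(3.75) + f(4.05) + f(4.35)].
Sum = -3.8090625.

-3.8090625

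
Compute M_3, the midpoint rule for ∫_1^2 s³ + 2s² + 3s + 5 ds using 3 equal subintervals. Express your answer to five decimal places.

17.85648

Δs = (2 − 1)/3 = 1/3.
Midpoints: 7/6, 1.5, 11/6.
f(7/6) = 2767/216, f(1.5) = 17.375, f(11/6) = 5051/216.
Sum = Δs · [f(7/6) + f(1.5) + f(11/6)].
Sum ≈ 17.85648.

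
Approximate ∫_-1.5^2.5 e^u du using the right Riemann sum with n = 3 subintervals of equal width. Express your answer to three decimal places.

Δu = (2.5 − (-1.5))/3 = 4/3.
Right endpoints: -1/6, 7/6, 2.5.
f(-1/6) ≈ 0.846, f(7/6) ≈ 3.211, f(2.5) ≈ 12.182.
Sum = Δu · [f(-1/6) + f(7/6) + f(2.5)].
Sum ≈ 21.654.

21.654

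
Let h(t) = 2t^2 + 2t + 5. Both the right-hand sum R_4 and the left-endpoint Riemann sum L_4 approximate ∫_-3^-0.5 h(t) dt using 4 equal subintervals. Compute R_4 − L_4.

R_4 = 18.0859375.
L_4 = 25.8984375.
R_4 − L_4 = -7.8125.

-7.8125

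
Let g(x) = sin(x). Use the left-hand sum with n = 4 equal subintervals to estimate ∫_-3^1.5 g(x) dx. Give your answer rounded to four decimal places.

-1.5869

Δx = (1.5 − (-3))/4 = 1.125.
Left endpoints: -3, -1.875, -0.75, 0.375.
g(-3) ≈ -0.1411, g(-1.875) ≈ -0.9541, g(-0.75) ≈ -0.6816, g(0.375) ≈ 0.3663.
Sum = Δx · [g(-3) + g(-1.875) + g(-0.75) + g(0.375)].
Sum ≈ -1.5869.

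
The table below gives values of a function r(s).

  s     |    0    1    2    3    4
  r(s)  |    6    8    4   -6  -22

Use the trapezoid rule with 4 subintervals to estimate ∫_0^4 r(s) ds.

-2

Δs = 1.
T_4 = (1/2)·[6 + 2·8 + 2·4 + 2·(-6) + (-22)] = -2.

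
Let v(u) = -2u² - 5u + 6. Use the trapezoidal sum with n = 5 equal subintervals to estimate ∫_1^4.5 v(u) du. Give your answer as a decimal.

-87.78

Δu = (4.5 − 1)/5 = 0.7.
v(1) = -1, v(1.7) = -8.28, v(2.4) = -17.52, v(3.1) = -28.72, v(3.8) = -41.88, v(4.5) = -57.
T_5 = (Δu/2)·[v(u_0) + 2v(u_1) + ... + 2v(u_{4}) + v(u_5)].
Sum = -87.78.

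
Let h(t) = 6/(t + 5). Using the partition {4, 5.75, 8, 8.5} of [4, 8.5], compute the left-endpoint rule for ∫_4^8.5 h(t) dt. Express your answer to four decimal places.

Subinterval widths: 1.75, 2.25, 0.5.
Left endpoints: 4, 5.75, 8.
h(4) = 2/3, h(5.75) = 24/43, h(8) = 6/13.
Sum = Σ Δt_i · h(t_i).
Sum ≈ 2.6532.

2.6532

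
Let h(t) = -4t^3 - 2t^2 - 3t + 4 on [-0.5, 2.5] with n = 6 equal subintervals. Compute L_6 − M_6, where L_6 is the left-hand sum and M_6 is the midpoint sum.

18.375

L_6 = -27.25.
M_6 = -45.625.
L_6 − M_6 = 18.375.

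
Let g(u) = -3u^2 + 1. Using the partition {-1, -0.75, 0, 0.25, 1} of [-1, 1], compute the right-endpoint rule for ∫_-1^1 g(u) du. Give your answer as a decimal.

-0.71875

Subinterval widths: 0.25, 0.75, 0.25, 0.75.
Right endpoints: -0.75, 0, 0.25, 1.
g(-0.75) = -0.6875, g(0) = 1, g(0.25) = 0.8125, g(1) = -2.
Sum = Σ Δu_i · g(u_i).
Sum = -0.71875.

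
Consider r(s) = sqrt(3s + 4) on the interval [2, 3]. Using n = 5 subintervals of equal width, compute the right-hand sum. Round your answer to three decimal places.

Δs = (3 − 2)/5 = 0.2.
Right endpoints: 2.2, 2.4, 2.6, 2.8, 3.
r(2.2) ≈ 3.256, r(2.4) ≈ 3.347, r(2.6) ≈ 3.435, r(2.8) ≈ 3.521, r(3) ≈ 3.606.
Sum = Δs · [r(2.2) + r(2.4) + r(2.6) + r(2.8) + r(3)].
Sum ≈ 3.433.

3.433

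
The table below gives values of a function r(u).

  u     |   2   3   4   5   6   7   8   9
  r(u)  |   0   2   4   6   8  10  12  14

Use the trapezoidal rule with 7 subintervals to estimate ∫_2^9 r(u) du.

49

Δu = 1.
T_7 = (1/2)·[0 + 2·2 + 2·4 + 2·6 + 2·8 + 2·10 + 2·12 + 14] = 49.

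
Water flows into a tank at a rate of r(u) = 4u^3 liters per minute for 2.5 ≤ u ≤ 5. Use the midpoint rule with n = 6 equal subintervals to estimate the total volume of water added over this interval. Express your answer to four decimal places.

584.3099

Δu = (5 − 2.5)/6 = 5/12.
Midpoints: 65/24, 3.125, 85/24, 95/24, 4.375, 115/24.
r(65/24) = 274625/3456, r(3.125) = 122.0703125, r(85/24) = 614125/3456, r(95/24) = 857375/3456, r(4.375) = 334.9609375, r(115/24) = 1520875/3456.
Sum = Δu · [r(65/24) + r(3.125) + r(85/24) + ...].
Sum ≈ 584.3099.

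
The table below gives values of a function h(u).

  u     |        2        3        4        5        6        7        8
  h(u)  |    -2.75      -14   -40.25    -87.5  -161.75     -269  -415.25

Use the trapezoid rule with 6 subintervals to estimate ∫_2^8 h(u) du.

-781.5

Δu = 1.
T_6 = (1/2)·[(-2.75) + 2·(-14) + 2·(-40.25) + 2·(-87.5) + 2·(-161.75) + 2·(-269) + (-415.25)] = -781.5.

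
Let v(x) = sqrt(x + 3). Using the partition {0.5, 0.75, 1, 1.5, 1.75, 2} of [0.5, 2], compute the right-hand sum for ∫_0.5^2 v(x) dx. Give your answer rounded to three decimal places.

3.149

Subinterval widths: 0.25, 0.25, 0.5, 0.25, 0.25.
Right endpoints: 0.75, 1, 1.5, 1.75, 2.
v(0.75) ≈ 1.936, v(1) ≈ 2.000, v(1.5) ≈ 2.121, v(1.75) ≈ 2.179, v(2) ≈ 2.236.
Sum = Σ Δx_i · v(x_i).
Sum ≈ 3.149.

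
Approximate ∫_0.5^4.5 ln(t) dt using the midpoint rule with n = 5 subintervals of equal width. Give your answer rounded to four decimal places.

3.1572

Δt = (4.5 − 0.5)/5 = 0.8.
Midpoints: 0.9, 1.7, 2.5, 3.3, 4.1.
f(0.9) ≈ -0.1054, f(1.7) ≈ 0.5306, f(2.5) ≈ 0.9163, f(3.3) ≈ 1.1939, f(4.1) ≈ 1.4110.
Sum = Δt · [f(0.9) + f(1.7) + f(2.5) + f(3.3) + f(4.1)].
Sum ≈ 3.1572.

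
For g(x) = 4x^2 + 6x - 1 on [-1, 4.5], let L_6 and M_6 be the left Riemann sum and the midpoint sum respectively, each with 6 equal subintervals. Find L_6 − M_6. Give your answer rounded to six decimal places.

-45.795139

L_6 ≈ 127.74768519.
M_6 ≈ 173.54282407.
L_6 − M_6 ≈ -45.795139.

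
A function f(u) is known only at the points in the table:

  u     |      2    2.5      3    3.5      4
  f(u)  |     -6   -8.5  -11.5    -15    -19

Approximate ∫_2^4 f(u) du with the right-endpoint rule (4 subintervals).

Δu = 0.5.
Sum = 0.5·[(-8.5) + (-11.5) + (-15) + (-19)] = -27.

-27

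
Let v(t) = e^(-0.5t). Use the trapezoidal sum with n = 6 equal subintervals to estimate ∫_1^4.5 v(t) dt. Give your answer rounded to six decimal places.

1.009358

Δt = (4.5 − 1)/6 = 7/12.
v(1) ≈ 0.606531, v(19/12) ≈ 0.453089, v(13/6) ≈ 0.338465, v(2.75) ≈ 0.252840, v(10/3) ≈ 0.188876, v(47/12) ≈ 0.141093, v(4.5) ≈ 0.105399.
T_6 = (Δt/2)·[v(t_0) + 2v(t_1) + ... + 2v(t_{5}) + v(t_6)].
Sum ≈ 1.009358.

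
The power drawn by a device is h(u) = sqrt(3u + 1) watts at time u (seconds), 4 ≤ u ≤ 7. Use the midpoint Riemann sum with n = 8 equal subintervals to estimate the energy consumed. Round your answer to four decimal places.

Δu = (7 − 4)/8 = 0.375.
Midpoints: 4.1875, 4.5625, 4.9375, 5.3125, 5.6875, 6.0625, 6.4375, 6.8125.
h(4.1875) ≈ 3.6827, h(4.5625) ≈ 3.8324, h(4.9375) ≈ 3.9765, h(5.3125) ≈ 4.1155, h(5.6875) ≈ 4.2500, h(6.0625) ≈ 4.3804, h(6.4375) ≈ 4.5069, h(6.8125) ≈ 4.6301.
Sum = Δu · [h(4.1875) + h(4.5625) + h(4.9375) + ...].
Sum ≈ 12.5154.

12.5154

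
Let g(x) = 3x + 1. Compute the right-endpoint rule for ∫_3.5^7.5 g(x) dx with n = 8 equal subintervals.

73

Δx = (7.5 − 3.5)/8 = 0.5.
Right endpoints: 4, 4.5, 5, 5.5, 6, 6.5, 7, 7.5.
g(4) = 13, g(4.5) = 14.5, g(5) = 16, g(5.5) = 17.5, g(6) = 19, g(6.5) = 20.5, g(7) = 22, g(7.5) = 23.5.
Sum = Δx · [g(4) + g(4.5) + g(5) + ...].
Sum = 73.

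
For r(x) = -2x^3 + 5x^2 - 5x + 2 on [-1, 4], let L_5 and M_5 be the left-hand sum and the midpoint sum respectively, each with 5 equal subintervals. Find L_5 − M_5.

35

L_5 = -10.
M_5 = -45.
L_5 − M_5 = 35.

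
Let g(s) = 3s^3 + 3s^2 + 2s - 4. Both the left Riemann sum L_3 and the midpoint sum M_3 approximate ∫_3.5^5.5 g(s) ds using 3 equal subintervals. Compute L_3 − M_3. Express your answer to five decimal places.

-133.16667

L_3 ≈ 570.8611111.
M_3 ≈ 704.0277778.
L_3 − M_3 ≈ -133.16667.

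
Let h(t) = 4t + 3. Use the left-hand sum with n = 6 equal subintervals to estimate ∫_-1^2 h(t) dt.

12

Δt = (2 − (-1))/6 = 0.5.
Left endpoints: -1, -0.5, 0, 0.5, 1, 1.5.
h(-1) = -1, h(-0.5) = 1, h(0) = 3, h(0.5) = 5, h(1) = 7, h(1.5) = 9.
Sum = Δt · [h(-1) + h(-0.5) + h(0) + ...].
Sum = 12.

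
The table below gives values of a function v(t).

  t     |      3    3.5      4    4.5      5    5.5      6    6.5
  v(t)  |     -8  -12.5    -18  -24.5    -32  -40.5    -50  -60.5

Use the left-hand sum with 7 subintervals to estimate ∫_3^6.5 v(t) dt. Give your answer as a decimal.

Δt = 0.5.
Sum = 0.5·[(-8) + (-12.5) + (-18) + (-24.5) + (-32) + (-40.5) + (-50)] = -92.75.

-92.75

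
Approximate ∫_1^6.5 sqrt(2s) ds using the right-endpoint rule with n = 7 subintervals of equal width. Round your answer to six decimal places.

Δs = (6.5 − 1)/7 = 11/14.
Right endpoints: 25/14, 18/7, 47/14, 29/7, 69/14, 40/7, 6.5.
f(25/14) ≈ 1.889822, f(18/7) ≈ 2.267787, f(47/14) ≈ 2.591194, f(29/7) ≈ 2.878492, f(69/14) ≈ 3.139609, f(40/7) ≈ 3.380617, f(6.5) ≈ 3.605551.
Sum = Δs · [f(25/14) + f(18/7) + f(47/14) + ...].
Sum ≈ 15.520271.

15.520271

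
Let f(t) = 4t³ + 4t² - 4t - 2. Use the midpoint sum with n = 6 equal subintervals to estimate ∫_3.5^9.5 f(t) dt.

Δt = (9.5 − 3.5)/6 = 1.
Midpoints: 4, 5, 6, 7, 8, 9.
f(4) = 302, f(5) = 578, f(6) = 982, f(7) = 1538, f(8) = 2270, f(9) = 3202.
Sum = Δt · [f(4) + f(5) + f(6) + ...].
Sum = 8872.

8872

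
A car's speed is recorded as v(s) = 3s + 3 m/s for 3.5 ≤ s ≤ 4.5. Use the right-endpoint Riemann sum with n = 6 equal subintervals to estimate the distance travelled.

15.25

Δs = (4.5 − 3.5)/6 = 1/6.
Right endpoints: 11/3, 23/6, 4, 25/6, 13/3, 4.5.
v(11/3) = 14, v(23/6) = 14.5, v(4) = 15, v(25/6) = 15.5, v(13/3) = 16, v(4.5) = 16.5.
Sum = Δs · [v(11/3) + v(23/6) + v(4) + ...].
Sum = 15.25.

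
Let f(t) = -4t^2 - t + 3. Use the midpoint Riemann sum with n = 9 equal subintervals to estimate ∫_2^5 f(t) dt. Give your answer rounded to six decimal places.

Δt = (5 − 2)/9 = 1/3.
Midpoints: 13/6, 2.5, 17/6, 19/6, 3.5, 23/6, 25/6, 4.5, 29/6.
f(13/6) = -323/18, f(2.5) = -24.5, f(17/6) = -575/18, f(19/6) = -725/18, f(3.5) = -49.5, f(23/6) = -1073/18, f(25/6) = -1271/18, f(4.5) = -82.5, f(29/6) = -1715/18.
Sum = Δt · [f(13/6) + f(2.5) + f(17/6) + ...].
Sum ≈ -157.388889.

-157.388889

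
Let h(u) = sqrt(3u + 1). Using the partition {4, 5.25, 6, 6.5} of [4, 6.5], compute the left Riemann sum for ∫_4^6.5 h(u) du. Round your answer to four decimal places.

9.7559

Subinterval widths: 1.25, 0.75, 0.5.
Left endpoints: 4, 5.25, 6.
h(4) ≈ 3.6056, h(5.25) ≈ 4.0927, h(6) ≈ 4.3589.
Sum = Σ Δu_i · h(u_i).
Sum ≈ 9.7559.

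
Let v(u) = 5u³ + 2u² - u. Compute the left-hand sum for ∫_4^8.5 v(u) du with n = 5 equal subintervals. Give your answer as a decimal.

Δu = (8.5 − 4)/5 = 0.9.
Left endpoints: 4, 4.9, 5.8, 6.7, 7.6.
v(4) = 348, v(4.9) = 631.365, v(5.8) = 1037.04, v(6.7) = 1586.895, v(7.6) = 2302.8.
Sum = Δu · [v(4) + v(4.9) + v(5.8) + v(6.7) + v(7.6)].
Sum = 5315.49.

5315.49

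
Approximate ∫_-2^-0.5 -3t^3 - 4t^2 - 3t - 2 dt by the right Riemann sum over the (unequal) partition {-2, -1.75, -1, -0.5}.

Subinterval widths: 0.25, 0.75, 0.5.
Right endpoints: -1.75, -1, -0.5.
f(-1.75) = 7.078125, f(-1) = 0, f(-0.5) = -1.125.
Sum = Σ Δt_i · f(t_i).
Sum = 1.20703125.

1.20703125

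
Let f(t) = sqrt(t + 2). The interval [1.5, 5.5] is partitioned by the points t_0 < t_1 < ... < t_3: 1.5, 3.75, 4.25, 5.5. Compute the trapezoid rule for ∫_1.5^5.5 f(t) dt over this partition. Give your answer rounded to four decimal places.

Subinterval widths: 2.25, 0.5, 1.25.
f(1.5) ≈ 1.8708, f(3.75) ≈ 2.3979, f(4.25) ≈ 2.5000, f(5.5) ≈ 2.7386.
On each subinterval the trapezoid contributes (Δt_i/2)·[f(t_{i-1}) + f(t_i)].
Sum ≈ 9.3009.

9.3009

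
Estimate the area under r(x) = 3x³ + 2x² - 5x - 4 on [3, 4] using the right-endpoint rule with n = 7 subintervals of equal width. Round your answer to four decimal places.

Δx = (4 − 3)/7 = 1/7.
Right endpoints: 22/7, 23/7, 24/7, 25/7, 26/7, 27/7, 4.
r(22/7) = 31958/343, r(23/7) = 36900/343, r(24/7) = 42284/343, r(25/7) = 48128/343, r(26/7) = 54450/343, r(27/7) = 61268/343, r(4) = 200.
Sum = Δx · [r(22/7) + r(23/7) + r(24/7) + ...].
Sum ≈ 143.1020.

143.1020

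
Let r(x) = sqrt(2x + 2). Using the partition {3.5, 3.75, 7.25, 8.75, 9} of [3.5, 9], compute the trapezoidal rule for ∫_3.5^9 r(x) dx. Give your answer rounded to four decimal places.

20.7321

Subinterval widths: 0.25, 3.5, 1.5, 0.25.
r(3.5) ≈ 3.0000, r(3.75) ≈ 3.0822, r(7.25) ≈ 4.0620, r(8.75) ≈ 4.4159, r(9) ≈ 4.4721.
On each subinterval the trapezoid contributes (Δx_i/2)·[r(x_{i-1}) + r(x_i)].
Sum ≈ 20.7321.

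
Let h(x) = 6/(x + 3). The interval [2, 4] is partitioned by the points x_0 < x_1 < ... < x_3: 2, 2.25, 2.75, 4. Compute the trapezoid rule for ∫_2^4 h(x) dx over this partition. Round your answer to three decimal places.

Subinterval widths: 0.25, 0.5, 1.25.
h(2) = 1.2, h(2.25) = 8/7, h(2.75) = 24/23, h(4) = 6/7.
On each subinterval the trapezoid contributes (Δx_i/2)·[h(x_{i-1}) + h(x_i)].
Sum ≈ 2.027.

2.027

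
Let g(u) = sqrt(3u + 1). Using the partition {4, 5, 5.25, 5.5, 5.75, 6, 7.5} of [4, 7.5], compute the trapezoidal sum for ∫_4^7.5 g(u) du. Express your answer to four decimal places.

14.8896

Subinterval widths: 1, 0.25, 0.25, 0.25, 0.25, 1.5.
g(4) ≈ 3.6056, g(5) ≈ 4.0000, g(5.25) ≈ 4.0927, g(5.5) ≈ 4.1833, g(5.75) ≈ 4.2720, g(6) ≈ 4.3589, g(7.5) ≈ 4.8477.
On each subinterval the trapezoid contributes (Δu_i/2)·[g(u_{i-1}) + g(u_i)].
Sum ≈ 14.8896.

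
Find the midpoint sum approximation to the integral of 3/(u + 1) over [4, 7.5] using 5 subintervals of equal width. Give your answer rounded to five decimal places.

1.59029

Δu = (7.5 − 4)/5 = 0.7.
Midpoints: 4.35, 5.05, 5.75, 6.45, 7.15.
f(4.35) = 60/107, f(5.05) = 60/121, f(5.75) = 4/9, f(6.45) = 60/149, f(7.15) = 60/163.
Sum = Δu · [f(4.35) + f(5.05) + f(5.75) + f(6.45) + f(7.15)].
Sum ≈ 1.59029.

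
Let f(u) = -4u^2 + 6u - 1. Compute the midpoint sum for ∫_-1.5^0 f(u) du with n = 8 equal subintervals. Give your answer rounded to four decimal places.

Δu = (0 − (-1.5))/8 = 0.1875.
Midpoints: -1.40625, -1.21875, -1.03125, -0.84375, -0.65625, -0.46875, -0.28125, -0.09375.
f(-1.40625) = -17.34765625, f(-1.21875) = -14.25390625, f(-1.03125) = -11.44140625, f(-0.84375) = -8.91015625, f(-0.65625) = -6.66015625, f(-0.46875) = -4.69140625, f(-0.28125) = -3.00390625, f(-0.09375) = -1.59765625.
Sum = Δu · [f(-1.40625) + f(-1.21875) + f(-1.03125) + ...].
Sum ≈ -12.7324.

-12.7324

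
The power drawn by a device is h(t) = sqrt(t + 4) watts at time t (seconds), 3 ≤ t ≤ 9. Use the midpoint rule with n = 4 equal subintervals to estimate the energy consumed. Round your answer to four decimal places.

Δt = (9 − 3)/4 = 1.5.
Midpoints: 3.75, 5.25, 6.75, 8.25.
h(3.75) ≈ 2.7839, h(5.25) ≈ 3.0414, h(6.75) ≈ 3.2787, h(8.25) ≈ 3.5000.
Sum = Δt · [h(3.75) + h(5.25) + h(6.75) + h(8.25)].
Sum ≈ 18.9060.

18.9060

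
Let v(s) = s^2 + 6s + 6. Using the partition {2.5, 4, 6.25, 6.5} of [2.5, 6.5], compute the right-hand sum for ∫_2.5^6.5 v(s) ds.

276.578125

Subinterval widths: 1.5, 2.25, 0.25.
Right endpoints: 4, 6.25, 6.5.
v(4) = 46, v(6.25) = 82.5625, v(6.5) = 87.25.
Sum = Σ Δs_i · v(s_i).
Sum = 276.578125.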